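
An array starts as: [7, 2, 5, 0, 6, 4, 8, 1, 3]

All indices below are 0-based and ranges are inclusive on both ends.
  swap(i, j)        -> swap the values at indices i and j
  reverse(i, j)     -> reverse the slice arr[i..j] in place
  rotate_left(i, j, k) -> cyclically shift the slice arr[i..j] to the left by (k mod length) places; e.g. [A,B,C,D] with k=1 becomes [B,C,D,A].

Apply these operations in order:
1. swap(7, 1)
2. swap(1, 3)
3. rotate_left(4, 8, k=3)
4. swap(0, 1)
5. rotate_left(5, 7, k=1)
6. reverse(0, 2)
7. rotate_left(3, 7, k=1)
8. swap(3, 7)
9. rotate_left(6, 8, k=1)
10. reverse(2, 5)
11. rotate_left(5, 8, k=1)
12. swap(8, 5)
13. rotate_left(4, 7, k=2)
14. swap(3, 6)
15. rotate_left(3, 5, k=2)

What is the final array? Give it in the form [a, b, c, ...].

Answer: [5, 7, 4, 3, 1, 8, 6, 0, 2]

Derivation:
After 1 (swap(7, 1)): [7, 1, 5, 0, 6, 4, 8, 2, 3]
After 2 (swap(1, 3)): [7, 0, 5, 1, 6, 4, 8, 2, 3]
After 3 (rotate_left(4, 8, k=3)): [7, 0, 5, 1, 2, 3, 6, 4, 8]
After 4 (swap(0, 1)): [0, 7, 5, 1, 2, 3, 6, 4, 8]
After 5 (rotate_left(5, 7, k=1)): [0, 7, 5, 1, 2, 6, 4, 3, 8]
After 6 (reverse(0, 2)): [5, 7, 0, 1, 2, 6, 4, 3, 8]
After 7 (rotate_left(3, 7, k=1)): [5, 7, 0, 2, 6, 4, 3, 1, 8]
After 8 (swap(3, 7)): [5, 7, 0, 1, 6, 4, 3, 2, 8]
After 9 (rotate_left(6, 8, k=1)): [5, 7, 0, 1, 6, 4, 2, 8, 3]
After 10 (reverse(2, 5)): [5, 7, 4, 6, 1, 0, 2, 8, 3]
After 11 (rotate_left(5, 8, k=1)): [5, 7, 4, 6, 1, 2, 8, 3, 0]
After 12 (swap(8, 5)): [5, 7, 4, 6, 1, 0, 8, 3, 2]
After 13 (rotate_left(4, 7, k=2)): [5, 7, 4, 6, 8, 3, 1, 0, 2]
After 14 (swap(3, 6)): [5, 7, 4, 1, 8, 3, 6, 0, 2]
After 15 (rotate_left(3, 5, k=2)): [5, 7, 4, 3, 1, 8, 6, 0, 2]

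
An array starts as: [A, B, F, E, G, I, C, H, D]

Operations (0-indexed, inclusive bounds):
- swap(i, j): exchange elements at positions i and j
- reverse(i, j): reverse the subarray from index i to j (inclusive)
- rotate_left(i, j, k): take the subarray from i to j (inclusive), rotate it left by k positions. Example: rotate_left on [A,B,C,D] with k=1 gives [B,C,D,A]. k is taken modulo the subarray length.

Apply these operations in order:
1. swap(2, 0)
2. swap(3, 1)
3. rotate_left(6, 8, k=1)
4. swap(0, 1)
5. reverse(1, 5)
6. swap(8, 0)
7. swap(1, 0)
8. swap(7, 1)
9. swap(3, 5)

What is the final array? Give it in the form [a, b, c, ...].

Answer: [I, D, G, F, A, B, H, C, E]

Derivation:
After 1 (swap(2, 0)): [F, B, A, E, G, I, C, H, D]
After 2 (swap(3, 1)): [F, E, A, B, G, I, C, H, D]
After 3 (rotate_left(6, 8, k=1)): [F, E, A, B, G, I, H, D, C]
After 4 (swap(0, 1)): [E, F, A, B, G, I, H, D, C]
After 5 (reverse(1, 5)): [E, I, G, B, A, F, H, D, C]
After 6 (swap(8, 0)): [C, I, G, B, A, F, H, D, E]
After 7 (swap(1, 0)): [I, C, G, B, A, F, H, D, E]
After 8 (swap(7, 1)): [I, D, G, B, A, F, H, C, E]
After 9 (swap(3, 5)): [I, D, G, F, A, B, H, C, E]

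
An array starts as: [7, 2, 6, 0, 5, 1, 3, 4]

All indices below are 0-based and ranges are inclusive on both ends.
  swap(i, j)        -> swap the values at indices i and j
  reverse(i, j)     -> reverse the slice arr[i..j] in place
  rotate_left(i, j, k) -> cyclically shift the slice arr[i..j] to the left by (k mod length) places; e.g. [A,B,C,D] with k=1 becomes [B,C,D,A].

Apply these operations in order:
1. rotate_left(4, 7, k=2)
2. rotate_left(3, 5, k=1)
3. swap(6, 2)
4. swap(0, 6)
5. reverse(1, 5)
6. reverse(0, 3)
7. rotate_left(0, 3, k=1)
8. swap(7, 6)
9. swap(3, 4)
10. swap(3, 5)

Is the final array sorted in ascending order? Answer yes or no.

Answer: no

Derivation:
After 1 (rotate_left(4, 7, k=2)): [7, 2, 6, 0, 3, 4, 5, 1]
After 2 (rotate_left(3, 5, k=1)): [7, 2, 6, 3, 4, 0, 5, 1]
After 3 (swap(6, 2)): [7, 2, 5, 3, 4, 0, 6, 1]
After 4 (swap(0, 6)): [6, 2, 5, 3, 4, 0, 7, 1]
After 5 (reverse(1, 5)): [6, 0, 4, 3, 5, 2, 7, 1]
After 6 (reverse(0, 3)): [3, 4, 0, 6, 5, 2, 7, 1]
After 7 (rotate_left(0, 3, k=1)): [4, 0, 6, 3, 5, 2, 7, 1]
After 8 (swap(7, 6)): [4, 0, 6, 3, 5, 2, 1, 7]
After 9 (swap(3, 4)): [4, 0, 6, 5, 3, 2, 1, 7]
After 10 (swap(3, 5)): [4, 0, 6, 2, 3, 5, 1, 7]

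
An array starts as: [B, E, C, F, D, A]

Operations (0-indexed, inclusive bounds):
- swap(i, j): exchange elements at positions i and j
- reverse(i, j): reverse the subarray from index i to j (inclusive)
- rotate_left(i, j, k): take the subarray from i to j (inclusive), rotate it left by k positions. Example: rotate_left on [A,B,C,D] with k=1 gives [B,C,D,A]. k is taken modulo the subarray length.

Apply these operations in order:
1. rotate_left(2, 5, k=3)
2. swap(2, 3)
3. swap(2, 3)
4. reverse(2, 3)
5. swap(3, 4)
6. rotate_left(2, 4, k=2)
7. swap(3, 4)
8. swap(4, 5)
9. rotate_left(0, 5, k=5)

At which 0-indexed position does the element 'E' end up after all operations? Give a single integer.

After 1 (rotate_left(2, 5, k=3)): [B, E, A, C, F, D]
After 2 (swap(2, 3)): [B, E, C, A, F, D]
After 3 (swap(2, 3)): [B, E, A, C, F, D]
After 4 (reverse(2, 3)): [B, E, C, A, F, D]
After 5 (swap(3, 4)): [B, E, C, F, A, D]
After 6 (rotate_left(2, 4, k=2)): [B, E, A, C, F, D]
After 7 (swap(3, 4)): [B, E, A, F, C, D]
After 8 (swap(4, 5)): [B, E, A, F, D, C]
After 9 (rotate_left(0, 5, k=5)): [C, B, E, A, F, D]

Answer: 2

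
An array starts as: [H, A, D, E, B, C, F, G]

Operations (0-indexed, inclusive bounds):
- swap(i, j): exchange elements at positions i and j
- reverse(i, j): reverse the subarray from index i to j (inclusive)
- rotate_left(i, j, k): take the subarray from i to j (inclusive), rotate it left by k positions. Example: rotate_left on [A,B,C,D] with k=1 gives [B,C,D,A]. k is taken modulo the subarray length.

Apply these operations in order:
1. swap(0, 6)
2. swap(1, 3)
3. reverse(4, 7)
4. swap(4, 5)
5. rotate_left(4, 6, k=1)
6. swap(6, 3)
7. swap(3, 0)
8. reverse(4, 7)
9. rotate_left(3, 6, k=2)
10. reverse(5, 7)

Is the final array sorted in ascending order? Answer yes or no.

After 1 (swap(0, 6)): [F, A, D, E, B, C, H, G]
After 2 (swap(1, 3)): [F, E, D, A, B, C, H, G]
After 3 (reverse(4, 7)): [F, E, D, A, G, H, C, B]
After 4 (swap(4, 5)): [F, E, D, A, H, G, C, B]
After 5 (rotate_left(4, 6, k=1)): [F, E, D, A, G, C, H, B]
After 6 (swap(6, 3)): [F, E, D, H, G, C, A, B]
After 7 (swap(3, 0)): [H, E, D, F, G, C, A, B]
After 8 (reverse(4, 7)): [H, E, D, F, B, A, C, G]
After 9 (rotate_left(3, 6, k=2)): [H, E, D, A, C, F, B, G]
After 10 (reverse(5, 7)): [H, E, D, A, C, G, B, F]

Answer: no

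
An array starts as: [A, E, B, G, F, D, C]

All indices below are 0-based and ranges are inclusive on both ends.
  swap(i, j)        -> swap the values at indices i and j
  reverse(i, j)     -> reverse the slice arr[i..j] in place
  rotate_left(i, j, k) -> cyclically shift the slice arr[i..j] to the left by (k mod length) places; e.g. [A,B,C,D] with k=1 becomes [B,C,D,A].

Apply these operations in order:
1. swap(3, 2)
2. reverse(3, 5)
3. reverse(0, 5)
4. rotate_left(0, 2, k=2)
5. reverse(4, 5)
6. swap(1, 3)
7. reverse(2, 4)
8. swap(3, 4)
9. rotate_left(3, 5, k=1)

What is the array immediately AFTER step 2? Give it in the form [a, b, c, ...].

Answer: [A, E, G, D, F, B, C]

Derivation:
After 1 (swap(3, 2)): [A, E, G, B, F, D, C]
After 2 (reverse(3, 5)): [A, E, G, D, F, B, C]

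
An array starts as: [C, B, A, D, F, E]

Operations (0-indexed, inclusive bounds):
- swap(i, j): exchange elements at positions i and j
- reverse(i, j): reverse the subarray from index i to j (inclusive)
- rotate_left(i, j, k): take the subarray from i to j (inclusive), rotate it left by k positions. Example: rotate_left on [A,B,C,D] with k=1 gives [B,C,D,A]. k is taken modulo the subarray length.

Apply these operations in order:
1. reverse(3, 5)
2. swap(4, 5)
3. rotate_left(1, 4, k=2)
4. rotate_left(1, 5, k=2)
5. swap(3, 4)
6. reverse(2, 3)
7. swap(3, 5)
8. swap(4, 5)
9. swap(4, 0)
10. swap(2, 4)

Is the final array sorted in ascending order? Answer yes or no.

After 1 (reverse(3, 5)): [C, B, A, E, F, D]
After 2 (swap(4, 5)): [C, B, A, E, D, F]
After 3 (rotate_left(1, 4, k=2)): [C, E, D, B, A, F]
After 4 (rotate_left(1, 5, k=2)): [C, B, A, F, E, D]
After 5 (swap(3, 4)): [C, B, A, E, F, D]
After 6 (reverse(2, 3)): [C, B, E, A, F, D]
After 7 (swap(3, 5)): [C, B, E, D, F, A]
After 8 (swap(4, 5)): [C, B, E, D, A, F]
After 9 (swap(4, 0)): [A, B, E, D, C, F]
After 10 (swap(2, 4)): [A, B, C, D, E, F]

Answer: yes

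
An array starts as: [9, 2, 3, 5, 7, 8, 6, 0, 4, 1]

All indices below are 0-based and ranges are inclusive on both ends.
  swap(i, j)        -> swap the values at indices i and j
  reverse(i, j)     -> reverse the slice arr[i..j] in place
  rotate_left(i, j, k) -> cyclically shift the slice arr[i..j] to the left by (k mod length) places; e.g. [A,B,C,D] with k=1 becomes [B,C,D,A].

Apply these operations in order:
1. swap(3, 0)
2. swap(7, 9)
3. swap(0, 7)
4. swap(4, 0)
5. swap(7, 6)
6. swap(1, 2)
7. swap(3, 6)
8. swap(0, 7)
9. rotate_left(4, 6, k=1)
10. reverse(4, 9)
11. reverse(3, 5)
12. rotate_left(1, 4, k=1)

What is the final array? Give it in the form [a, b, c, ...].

After 1 (swap(3, 0)): [5, 2, 3, 9, 7, 8, 6, 0, 4, 1]
After 2 (swap(7, 9)): [5, 2, 3, 9, 7, 8, 6, 1, 4, 0]
After 3 (swap(0, 7)): [1, 2, 3, 9, 7, 8, 6, 5, 4, 0]
After 4 (swap(4, 0)): [7, 2, 3, 9, 1, 8, 6, 5, 4, 0]
After 5 (swap(7, 6)): [7, 2, 3, 9, 1, 8, 5, 6, 4, 0]
After 6 (swap(1, 2)): [7, 3, 2, 9, 1, 8, 5, 6, 4, 0]
After 7 (swap(3, 6)): [7, 3, 2, 5, 1, 8, 9, 6, 4, 0]
After 8 (swap(0, 7)): [6, 3, 2, 5, 1, 8, 9, 7, 4, 0]
After 9 (rotate_left(4, 6, k=1)): [6, 3, 2, 5, 8, 9, 1, 7, 4, 0]
After 10 (reverse(4, 9)): [6, 3, 2, 5, 0, 4, 7, 1, 9, 8]
After 11 (reverse(3, 5)): [6, 3, 2, 4, 0, 5, 7, 1, 9, 8]
After 12 (rotate_left(1, 4, k=1)): [6, 2, 4, 0, 3, 5, 7, 1, 9, 8]

Answer: [6, 2, 4, 0, 3, 5, 7, 1, 9, 8]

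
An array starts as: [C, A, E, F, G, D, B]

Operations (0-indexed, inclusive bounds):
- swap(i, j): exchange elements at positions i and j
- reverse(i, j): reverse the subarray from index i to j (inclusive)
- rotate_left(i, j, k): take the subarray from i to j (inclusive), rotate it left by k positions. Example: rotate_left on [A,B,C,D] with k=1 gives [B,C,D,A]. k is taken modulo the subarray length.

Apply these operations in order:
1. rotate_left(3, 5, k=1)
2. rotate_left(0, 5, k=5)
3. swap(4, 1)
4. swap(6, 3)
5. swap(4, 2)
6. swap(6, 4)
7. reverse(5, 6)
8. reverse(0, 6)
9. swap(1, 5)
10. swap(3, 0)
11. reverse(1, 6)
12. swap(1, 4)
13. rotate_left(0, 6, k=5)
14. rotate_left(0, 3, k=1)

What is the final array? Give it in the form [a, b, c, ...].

After 1 (rotate_left(3, 5, k=1)): [C, A, E, G, D, F, B]
After 2 (rotate_left(0, 5, k=5)): [F, C, A, E, G, D, B]
After 3 (swap(4, 1)): [F, G, A, E, C, D, B]
After 4 (swap(6, 3)): [F, G, A, B, C, D, E]
After 5 (swap(4, 2)): [F, G, C, B, A, D, E]
After 6 (swap(6, 4)): [F, G, C, B, E, D, A]
After 7 (reverse(5, 6)): [F, G, C, B, E, A, D]
After 8 (reverse(0, 6)): [D, A, E, B, C, G, F]
After 9 (swap(1, 5)): [D, G, E, B, C, A, F]
After 10 (swap(3, 0)): [B, G, E, D, C, A, F]
After 11 (reverse(1, 6)): [B, F, A, C, D, E, G]
After 12 (swap(1, 4)): [B, D, A, C, F, E, G]
After 13 (rotate_left(0, 6, k=5)): [E, G, B, D, A, C, F]
After 14 (rotate_left(0, 3, k=1)): [G, B, D, E, A, C, F]

Answer: [G, B, D, E, A, C, F]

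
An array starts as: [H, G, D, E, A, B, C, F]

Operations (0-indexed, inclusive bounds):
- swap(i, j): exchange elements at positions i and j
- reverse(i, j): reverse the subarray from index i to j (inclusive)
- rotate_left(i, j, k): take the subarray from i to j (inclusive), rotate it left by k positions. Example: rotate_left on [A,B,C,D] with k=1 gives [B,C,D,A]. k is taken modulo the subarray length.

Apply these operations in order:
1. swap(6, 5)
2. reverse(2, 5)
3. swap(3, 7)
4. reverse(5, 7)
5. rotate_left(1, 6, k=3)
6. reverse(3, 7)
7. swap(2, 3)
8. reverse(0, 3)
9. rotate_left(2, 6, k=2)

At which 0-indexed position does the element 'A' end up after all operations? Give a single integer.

After 1 (swap(6, 5)): [H, G, D, E, A, C, B, F]
After 2 (reverse(2, 5)): [H, G, C, A, E, D, B, F]
After 3 (swap(3, 7)): [H, G, C, F, E, D, B, A]
After 4 (reverse(5, 7)): [H, G, C, F, E, A, B, D]
After 5 (rotate_left(1, 6, k=3)): [H, E, A, B, G, C, F, D]
After 6 (reverse(3, 7)): [H, E, A, D, F, C, G, B]
After 7 (swap(2, 3)): [H, E, D, A, F, C, G, B]
After 8 (reverse(0, 3)): [A, D, E, H, F, C, G, B]
After 9 (rotate_left(2, 6, k=2)): [A, D, F, C, G, E, H, B]

Answer: 0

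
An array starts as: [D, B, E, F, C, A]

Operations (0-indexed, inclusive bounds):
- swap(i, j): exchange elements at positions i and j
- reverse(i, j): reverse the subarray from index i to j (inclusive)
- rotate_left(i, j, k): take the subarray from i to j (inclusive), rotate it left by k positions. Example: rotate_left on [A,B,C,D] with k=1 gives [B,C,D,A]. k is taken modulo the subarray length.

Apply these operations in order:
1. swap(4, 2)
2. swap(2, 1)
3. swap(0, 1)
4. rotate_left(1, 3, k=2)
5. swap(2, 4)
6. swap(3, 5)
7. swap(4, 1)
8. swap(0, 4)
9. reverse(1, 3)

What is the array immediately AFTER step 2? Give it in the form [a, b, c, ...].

Answer: [D, C, B, F, E, A]

Derivation:
After 1 (swap(4, 2)): [D, B, C, F, E, A]
After 2 (swap(2, 1)): [D, C, B, F, E, A]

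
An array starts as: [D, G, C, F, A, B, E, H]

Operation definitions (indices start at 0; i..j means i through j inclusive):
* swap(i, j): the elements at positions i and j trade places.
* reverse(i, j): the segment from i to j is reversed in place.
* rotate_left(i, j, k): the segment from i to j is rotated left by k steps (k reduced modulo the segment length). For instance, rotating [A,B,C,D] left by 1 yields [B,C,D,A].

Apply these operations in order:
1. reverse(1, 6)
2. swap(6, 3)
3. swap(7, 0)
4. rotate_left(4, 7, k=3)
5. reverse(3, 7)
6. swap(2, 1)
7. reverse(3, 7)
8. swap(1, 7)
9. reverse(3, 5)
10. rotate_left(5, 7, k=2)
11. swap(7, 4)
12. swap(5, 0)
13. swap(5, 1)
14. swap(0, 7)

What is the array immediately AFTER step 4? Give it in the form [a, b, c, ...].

After 1 (reverse(1, 6)): [D, E, B, A, F, C, G, H]
After 2 (swap(6, 3)): [D, E, B, G, F, C, A, H]
After 3 (swap(7, 0)): [H, E, B, G, F, C, A, D]
After 4 (rotate_left(4, 7, k=3)): [H, E, B, G, D, F, C, A]

Answer: [H, E, B, G, D, F, C, A]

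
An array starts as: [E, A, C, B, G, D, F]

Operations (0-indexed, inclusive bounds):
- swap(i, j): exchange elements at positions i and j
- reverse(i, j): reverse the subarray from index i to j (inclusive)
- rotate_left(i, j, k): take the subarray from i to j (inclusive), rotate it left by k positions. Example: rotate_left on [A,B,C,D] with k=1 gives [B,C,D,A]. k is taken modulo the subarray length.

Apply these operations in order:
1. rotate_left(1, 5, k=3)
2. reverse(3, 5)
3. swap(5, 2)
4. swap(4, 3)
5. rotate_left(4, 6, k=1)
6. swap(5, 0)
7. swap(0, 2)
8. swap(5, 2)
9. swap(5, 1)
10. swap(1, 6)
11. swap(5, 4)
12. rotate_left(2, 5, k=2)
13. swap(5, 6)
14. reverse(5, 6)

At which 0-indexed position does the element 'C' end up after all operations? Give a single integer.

After 1 (rotate_left(1, 5, k=3)): [E, G, D, A, C, B, F]
After 2 (reverse(3, 5)): [E, G, D, B, C, A, F]
After 3 (swap(5, 2)): [E, G, A, B, C, D, F]
After 4 (swap(4, 3)): [E, G, A, C, B, D, F]
After 5 (rotate_left(4, 6, k=1)): [E, G, A, C, D, F, B]
After 6 (swap(5, 0)): [F, G, A, C, D, E, B]
After 7 (swap(0, 2)): [A, G, F, C, D, E, B]
After 8 (swap(5, 2)): [A, G, E, C, D, F, B]
After 9 (swap(5, 1)): [A, F, E, C, D, G, B]
After 10 (swap(1, 6)): [A, B, E, C, D, G, F]
After 11 (swap(5, 4)): [A, B, E, C, G, D, F]
After 12 (rotate_left(2, 5, k=2)): [A, B, G, D, E, C, F]
After 13 (swap(5, 6)): [A, B, G, D, E, F, C]
After 14 (reverse(5, 6)): [A, B, G, D, E, C, F]

Answer: 5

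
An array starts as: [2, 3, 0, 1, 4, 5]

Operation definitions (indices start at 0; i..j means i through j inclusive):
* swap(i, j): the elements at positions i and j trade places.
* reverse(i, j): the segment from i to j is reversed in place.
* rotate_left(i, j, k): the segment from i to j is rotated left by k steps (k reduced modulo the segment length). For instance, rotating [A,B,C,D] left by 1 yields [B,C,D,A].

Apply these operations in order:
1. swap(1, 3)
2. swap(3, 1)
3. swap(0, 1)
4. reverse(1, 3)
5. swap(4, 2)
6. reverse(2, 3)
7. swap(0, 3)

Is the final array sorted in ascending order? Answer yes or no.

After 1 (swap(1, 3)): [2, 1, 0, 3, 4, 5]
After 2 (swap(3, 1)): [2, 3, 0, 1, 4, 5]
After 3 (swap(0, 1)): [3, 2, 0, 1, 4, 5]
After 4 (reverse(1, 3)): [3, 1, 0, 2, 4, 5]
After 5 (swap(4, 2)): [3, 1, 4, 2, 0, 5]
After 6 (reverse(2, 3)): [3, 1, 2, 4, 0, 5]
After 7 (swap(0, 3)): [4, 1, 2, 3, 0, 5]

Answer: no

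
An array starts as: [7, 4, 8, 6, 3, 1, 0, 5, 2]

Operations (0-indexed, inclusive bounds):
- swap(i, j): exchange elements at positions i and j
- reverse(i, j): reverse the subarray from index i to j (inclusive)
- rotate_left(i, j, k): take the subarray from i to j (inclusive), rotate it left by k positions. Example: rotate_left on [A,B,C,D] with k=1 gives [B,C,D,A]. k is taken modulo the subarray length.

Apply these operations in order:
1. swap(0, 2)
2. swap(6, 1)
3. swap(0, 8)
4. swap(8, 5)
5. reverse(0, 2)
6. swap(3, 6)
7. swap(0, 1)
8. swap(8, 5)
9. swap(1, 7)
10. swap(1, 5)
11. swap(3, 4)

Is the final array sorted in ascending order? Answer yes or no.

Answer: yes

Derivation:
After 1 (swap(0, 2)): [8, 4, 7, 6, 3, 1, 0, 5, 2]
After 2 (swap(6, 1)): [8, 0, 7, 6, 3, 1, 4, 5, 2]
After 3 (swap(0, 8)): [2, 0, 7, 6, 3, 1, 4, 5, 8]
After 4 (swap(8, 5)): [2, 0, 7, 6, 3, 8, 4, 5, 1]
After 5 (reverse(0, 2)): [7, 0, 2, 6, 3, 8, 4, 5, 1]
After 6 (swap(3, 6)): [7, 0, 2, 4, 3, 8, 6, 5, 1]
After 7 (swap(0, 1)): [0, 7, 2, 4, 3, 8, 6, 5, 1]
After 8 (swap(8, 5)): [0, 7, 2, 4, 3, 1, 6, 5, 8]
After 9 (swap(1, 7)): [0, 5, 2, 4, 3, 1, 6, 7, 8]
After 10 (swap(1, 5)): [0, 1, 2, 4, 3, 5, 6, 7, 8]
After 11 (swap(3, 4)): [0, 1, 2, 3, 4, 5, 6, 7, 8]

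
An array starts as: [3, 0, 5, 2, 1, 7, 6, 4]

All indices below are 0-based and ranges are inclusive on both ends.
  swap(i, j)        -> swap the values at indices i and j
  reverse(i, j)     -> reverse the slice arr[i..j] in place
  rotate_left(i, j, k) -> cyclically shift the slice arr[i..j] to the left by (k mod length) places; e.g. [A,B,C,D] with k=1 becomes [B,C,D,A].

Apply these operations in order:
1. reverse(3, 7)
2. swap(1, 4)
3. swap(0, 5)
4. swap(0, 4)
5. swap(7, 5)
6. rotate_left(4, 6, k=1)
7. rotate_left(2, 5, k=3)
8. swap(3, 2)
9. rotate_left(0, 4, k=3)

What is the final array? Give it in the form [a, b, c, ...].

Answer: [1, 4, 0, 6, 5, 2, 7, 3]

Derivation:
After 1 (reverse(3, 7)): [3, 0, 5, 4, 6, 7, 1, 2]
After 2 (swap(1, 4)): [3, 6, 5, 4, 0, 7, 1, 2]
After 3 (swap(0, 5)): [7, 6, 5, 4, 0, 3, 1, 2]
After 4 (swap(0, 4)): [0, 6, 5, 4, 7, 3, 1, 2]
After 5 (swap(7, 5)): [0, 6, 5, 4, 7, 2, 1, 3]
After 6 (rotate_left(4, 6, k=1)): [0, 6, 5, 4, 2, 1, 7, 3]
After 7 (rotate_left(2, 5, k=3)): [0, 6, 1, 5, 4, 2, 7, 3]
After 8 (swap(3, 2)): [0, 6, 5, 1, 4, 2, 7, 3]
After 9 (rotate_left(0, 4, k=3)): [1, 4, 0, 6, 5, 2, 7, 3]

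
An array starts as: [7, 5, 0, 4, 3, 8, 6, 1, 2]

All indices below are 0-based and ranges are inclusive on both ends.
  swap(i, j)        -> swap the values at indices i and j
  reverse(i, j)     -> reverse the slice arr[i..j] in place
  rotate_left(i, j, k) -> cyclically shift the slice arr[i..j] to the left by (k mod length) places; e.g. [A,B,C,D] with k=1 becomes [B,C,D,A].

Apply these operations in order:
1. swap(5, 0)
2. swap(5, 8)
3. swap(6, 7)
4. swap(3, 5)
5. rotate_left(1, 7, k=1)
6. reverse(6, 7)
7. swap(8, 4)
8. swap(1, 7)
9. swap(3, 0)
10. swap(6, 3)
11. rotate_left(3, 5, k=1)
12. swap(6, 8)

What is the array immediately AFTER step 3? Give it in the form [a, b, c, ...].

Answer: [8, 5, 0, 4, 3, 2, 1, 6, 7]

Derivation:
After 1 (swap(5, 0)): [8, 5, 0, 4, 3, 7, 6, 1, 2]
After 2 (swap(5, 8)): [8, 5, 0, 4, 3, 2, 6, 1, 7]
After 3 (swap(6, 7)): [8, 5, 0, 4, 3, 2, 1, 6, 7]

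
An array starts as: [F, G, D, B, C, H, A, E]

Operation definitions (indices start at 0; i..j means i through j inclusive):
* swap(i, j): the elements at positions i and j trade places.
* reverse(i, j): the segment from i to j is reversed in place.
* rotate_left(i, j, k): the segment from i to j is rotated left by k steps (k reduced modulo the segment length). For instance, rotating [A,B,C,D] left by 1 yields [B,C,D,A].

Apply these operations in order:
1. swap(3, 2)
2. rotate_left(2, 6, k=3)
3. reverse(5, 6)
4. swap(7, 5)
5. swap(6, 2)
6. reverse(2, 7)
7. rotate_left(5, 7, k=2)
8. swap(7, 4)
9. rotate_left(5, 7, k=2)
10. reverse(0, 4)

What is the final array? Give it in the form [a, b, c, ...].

After 1 (swap(3, 2)): [F, G, B, D, C, H, A, E]
After 2 (rotate_left(2, 6, k=3)): [F, G, H, A, B, D, C, E]
After 3 (reverse(5, 6)): [F, G, H, A, B, C, D, E]
After 4 (swap(7, 5)): [F, G, H, A, B, E, D, C]
After 5 (swap(6, 2)): [F, G, D, A, B, E, H, C]
After 6 (reverse(2, 7)): [F, G, C, H, E, B, A, D]
After 7 (rotate_left(5, 7, k=2)): [F, G, C, H, E, D, B, A]
After 8 (swap(7, 4)): [F, G, C, H, A, D, B, E]
After 9 (rotate_left(5, 7, k=2)): [F, G, C, H, A, E, D, B]
After 10 (reverse(0, 4)): [A, H, C, G, F, E, D, B]

Answer: [A, H, C, G, F, E, D, B]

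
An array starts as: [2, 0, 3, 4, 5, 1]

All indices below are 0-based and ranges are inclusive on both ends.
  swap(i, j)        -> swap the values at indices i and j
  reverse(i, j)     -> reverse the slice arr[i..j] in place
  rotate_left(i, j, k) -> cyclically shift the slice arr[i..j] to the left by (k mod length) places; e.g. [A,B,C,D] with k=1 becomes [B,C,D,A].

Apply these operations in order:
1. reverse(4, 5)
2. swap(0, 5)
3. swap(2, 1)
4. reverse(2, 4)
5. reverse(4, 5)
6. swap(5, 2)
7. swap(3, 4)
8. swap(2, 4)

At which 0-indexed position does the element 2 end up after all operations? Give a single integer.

Answer: 3

Derivation:
After 1 (reverse(4, 5)): [2, 0, 3, 4, 1, 5]
After 2 (swap(0, 5)): [5, 0, 3, 4, 1, 2]
After 3 (swap(2, 1)): [5, 3, 0, 4, 1, 2]
After 4 (reverse(2, 4)): [5, 3, 1, 4, 0, 2]
After 5 (reverse(4, 5)): [5, 3, 1, 4, 2, 0]
After 6 (swap(5, 2)): [5, 3, 0, 4, 2, 1]
After 7 (swap(3, 4)): [5, 3, 0, 2, 4, 1]
After 8 (swap(2, 4)): [5, 3, 4, 2, 0, 1]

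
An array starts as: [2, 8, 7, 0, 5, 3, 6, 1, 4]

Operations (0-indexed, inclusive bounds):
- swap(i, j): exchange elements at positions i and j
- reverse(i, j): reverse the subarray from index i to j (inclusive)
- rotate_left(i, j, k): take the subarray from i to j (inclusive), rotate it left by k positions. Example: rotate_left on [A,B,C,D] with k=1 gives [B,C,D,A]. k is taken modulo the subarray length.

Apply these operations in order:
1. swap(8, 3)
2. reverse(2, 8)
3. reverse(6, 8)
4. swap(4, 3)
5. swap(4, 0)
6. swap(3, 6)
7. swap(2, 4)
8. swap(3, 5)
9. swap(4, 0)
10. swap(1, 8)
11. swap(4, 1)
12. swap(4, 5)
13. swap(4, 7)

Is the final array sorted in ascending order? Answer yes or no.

After 1 (swap(8, 3)): [2, 8, 7, 4, 5, 3, 6, 1, 0]
After 2 (reverse(2, 8)): [2, 8, 0, 1, 6, 3, 5, 4, 7]
After 3 (reverse(6, 8)): [2, 8, 0, 1, 6, 3, 7, 4, 5]
After 4 (swap(4, 3)): [2, 8, 0, 6, 1, 3, 7, 4, 5]
After 5 (swap(4, 0)): [1, 8, 0, 6, 2, 3, 7, 4, 5]
After 6 (swap(3, 6)): [1, 8, 0, 7, 2, 3, 6, 4, 5]
After 7 (swap(2, 4)): [1, 8, 2, 7, 0, 3, 6, 4, 5]
After 8 (swap(3, 5)): [1, 8, 2, 3, 0, 7, 6, 4, 5]
After 9 (swap(4, 0)): [0, 8, 2, 3, 1, 7, 6, 4, 5]
After 10 (swap(1, 8)): [0, 5, 2, 3, 1, 7, 6, 4, 8]
After 11 (swap(4, 1)): [0, 1, 2, 3, 5, 7, 6, 4, 8]
After 12 (swap(4, 5)): [0, 1, 2, 3, 7, 5, 6, 4, 8]
After 13 (swap(4, 7)): [0, 1, 2, 3, 4, 5, 6, 7, 8]

Answer: yes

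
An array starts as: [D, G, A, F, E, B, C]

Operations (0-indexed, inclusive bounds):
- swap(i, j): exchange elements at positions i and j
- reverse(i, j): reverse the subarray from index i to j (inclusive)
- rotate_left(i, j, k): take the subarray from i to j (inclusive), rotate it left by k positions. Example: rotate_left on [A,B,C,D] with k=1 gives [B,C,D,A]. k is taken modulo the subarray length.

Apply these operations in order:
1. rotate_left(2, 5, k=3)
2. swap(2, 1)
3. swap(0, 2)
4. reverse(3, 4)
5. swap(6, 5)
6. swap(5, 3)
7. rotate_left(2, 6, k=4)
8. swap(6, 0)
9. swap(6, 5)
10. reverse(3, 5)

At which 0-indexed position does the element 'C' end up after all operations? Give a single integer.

Answer: 4

Derivation:
After 1 (rotate_left(2, 5, k=3)): [D, G, B, A, F, E, C]
After 2 (swap(2, 1)): [D, B, G, A, F, E, C]
After 3 (swap(0, 2)): [G, B, D, A, F, E, C]
After 4 (reverse(3, 4)): [G, B, D, F, A, E, C]
After 5 (swap(6, 5)): [G, B, D, F, A, C, E]
After 6 (swap(5, 3)): [G, B, D, C, A, F, E]
After 7 (rotate_left(2, 6, k=4)): [G, B, E, D, C, A, F]
After 8 (swap(6, 0)): [F, B, E, D, C, A, G]
After 9 (swap(6, 5)): [F, B, E, D, C, G, A]
After 10 (reverse(3, 5)): [F, B, E, G, C, D, A]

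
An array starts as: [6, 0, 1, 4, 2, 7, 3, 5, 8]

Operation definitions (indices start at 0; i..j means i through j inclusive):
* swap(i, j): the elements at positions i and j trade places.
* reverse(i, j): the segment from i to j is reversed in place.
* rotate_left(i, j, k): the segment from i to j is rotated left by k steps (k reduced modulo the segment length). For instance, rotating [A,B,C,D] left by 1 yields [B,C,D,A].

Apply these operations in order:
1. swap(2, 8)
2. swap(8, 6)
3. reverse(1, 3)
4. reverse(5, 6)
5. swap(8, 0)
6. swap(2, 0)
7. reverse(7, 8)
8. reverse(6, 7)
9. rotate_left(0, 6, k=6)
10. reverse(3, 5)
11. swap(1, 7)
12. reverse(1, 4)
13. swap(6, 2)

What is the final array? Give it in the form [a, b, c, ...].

Answer: [6, 0, 1, 4, 7, 3, 2, 8, 5]

Derivation:
After 1 (swap(2, 8)): [6, 0, 8, 4, 2, 7, 3, 5, 1]
After 2 (swap(8, 6)): [6, 0, 8, 4, 2, 7, 1, 5, 3]
After 3 (reverse(1, 3)): [6, 4, 8, 0, 2, 7, 1, 5, 3]
After 4 (reverse(5, 6)): [6, 4, 8, 0, 2, 1, 7, 5, 3]
After 5 (swap(8, 0)): [3, 4, 8, 0, 2, 1, 7, 5, 6]
After 6 (swap(2, 0)): [8, 4, 3, 0, 2, 1, 7, 5, 6]
After 7 (reverse(7, 8)): [8, 4, 3, 0, 2, 1, 7, 6, 5]
After 8 (reverse(6, 7)): [8, 4, 3, 0, 2, 1, 6, 7, 5]
After 9 (rotate_left(0, 6, k=6)): [6, 8, 4, 3, 0, 2, 1, 7, 5]
After 10 (reverse(3, 5)): [6, 8, 4, 2, 0, 3, 1, 7, 5]
After 11 (swap(1, 7)): [6, 7, 4, 2, 0, 3, 1, 8, 5]
After 12 (reverse(1, 4)): [6, 0, 2, 4, 7, 3, 1, 8, 5]
After 13 (swap(6, 2)): [6, 0, 1, 4, 7, 3, 2, 8, 5]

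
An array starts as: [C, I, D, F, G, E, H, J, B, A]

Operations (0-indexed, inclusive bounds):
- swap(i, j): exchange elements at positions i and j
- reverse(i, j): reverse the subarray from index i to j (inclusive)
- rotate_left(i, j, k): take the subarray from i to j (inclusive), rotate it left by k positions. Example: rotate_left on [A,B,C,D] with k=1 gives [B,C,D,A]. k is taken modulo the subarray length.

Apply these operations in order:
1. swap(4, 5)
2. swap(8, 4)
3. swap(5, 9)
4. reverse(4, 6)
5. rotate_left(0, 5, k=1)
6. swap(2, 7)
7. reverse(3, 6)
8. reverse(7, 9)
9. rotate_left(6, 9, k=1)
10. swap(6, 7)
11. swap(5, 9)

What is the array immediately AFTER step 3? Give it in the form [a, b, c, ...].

After 1 (swap(4, 5)): [C, I, D, F, E, G, H, J, B, A]
After 2 (swap(8, 4)): [C, I, D, F, B, G, H, J, E, A]
After 3 (swap(5, 9)): [C, I, D, F, B, A, H, J, E, G]

Answer: [C, I, D, F, B, A, H, J, E, G]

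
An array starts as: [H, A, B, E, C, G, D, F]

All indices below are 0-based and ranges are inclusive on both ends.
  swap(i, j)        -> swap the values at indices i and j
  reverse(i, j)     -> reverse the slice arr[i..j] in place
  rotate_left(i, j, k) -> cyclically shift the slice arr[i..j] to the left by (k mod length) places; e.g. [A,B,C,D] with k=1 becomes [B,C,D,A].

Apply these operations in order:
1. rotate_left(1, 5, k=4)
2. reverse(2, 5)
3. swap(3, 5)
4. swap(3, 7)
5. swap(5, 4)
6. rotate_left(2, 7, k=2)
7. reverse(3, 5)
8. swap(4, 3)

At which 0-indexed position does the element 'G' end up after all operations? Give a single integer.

Answer: 1

Derivation:
After 1 (rotate_left(1, 5, k=4)): [H, G, A, B, E, C, D, F]
After 2 (reverse(2, 5)): [H, G, C, E, B, A, D, F]
After 3 (swap(3, 5)): [H, G, C, A, B, E, D, F]
After 4 (swap(3, 7)): [H, G, C, F, B, E, D, A]
After 5 (swap(5, 4)): [H, G, C, F, E, B, D, A]
After 6 (rotate_left(2, 7, k=2)): [H, G, E, B, D, A, C, F]
After 7 (reverse(3, 5)): [H, G, E, A, D, B, C, F]
After 8 (swap(4, 3)): [H, G, E, D, A, B, C, F]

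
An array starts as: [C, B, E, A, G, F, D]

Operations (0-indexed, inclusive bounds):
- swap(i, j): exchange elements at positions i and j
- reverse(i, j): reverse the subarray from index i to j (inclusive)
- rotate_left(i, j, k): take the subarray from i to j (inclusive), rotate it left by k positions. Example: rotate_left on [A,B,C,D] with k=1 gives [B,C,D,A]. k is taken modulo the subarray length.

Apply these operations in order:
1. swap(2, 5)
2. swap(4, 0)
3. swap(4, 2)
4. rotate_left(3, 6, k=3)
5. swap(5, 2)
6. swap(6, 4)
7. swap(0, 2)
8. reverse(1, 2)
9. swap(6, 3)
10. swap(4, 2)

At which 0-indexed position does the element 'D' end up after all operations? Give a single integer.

After 1 (swap(2, 5)): [C, B, F, A, G, E, D]
After 2 (swap(4, 0)): [G, B, F, A, C, E, D]
After 3 (swap(4, 2)): [G, B, C, A, F, E, D]
After 4 (rotate_left(3, 6, k=3)): [G, B, C, D, A, F, E]
After 5 (swap(5, 2)): [G, B, F, D, A, C, E]
After 6 (swap(6, 4)): [G, B, F, D, E, C, A]
After 7 (swap(0, 2)): [F, B, G, D, E, C, A]
After 8 (reverse(1, 2)): [F, G, B, D, E, C, A]
After 9 (swap(6, 3)): [F, G, B, A, E, C, D]
After 10 (swap(4, 2)): [F, G, E, A, B, C, D]

Answer: 6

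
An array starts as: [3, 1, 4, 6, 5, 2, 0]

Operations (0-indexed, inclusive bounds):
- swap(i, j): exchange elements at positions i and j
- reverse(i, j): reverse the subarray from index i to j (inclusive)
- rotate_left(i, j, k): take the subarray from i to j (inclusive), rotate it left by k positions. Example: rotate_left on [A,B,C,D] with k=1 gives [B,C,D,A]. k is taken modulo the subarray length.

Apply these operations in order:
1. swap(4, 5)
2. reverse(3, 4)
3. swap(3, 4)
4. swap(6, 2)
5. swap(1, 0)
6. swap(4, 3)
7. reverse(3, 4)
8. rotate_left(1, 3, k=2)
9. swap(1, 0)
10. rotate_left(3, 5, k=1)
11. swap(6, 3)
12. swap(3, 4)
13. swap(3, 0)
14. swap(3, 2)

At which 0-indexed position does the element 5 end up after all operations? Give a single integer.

After 1 (swap(4, 5)): [3, 1, 4, 6, 2, 5, 0]
After 2 (reverse(3, 4)): [3, 1, 4, 2, 6, 5, 0]
After 3 (swap(3, 4)): [3, 1, 4, 6, 2, 5, 0]
After 4 (swap(6, 2)): [3, 1, 0, 6, 2, 5, 4]
After 5 (swap(1, 0)): [1, 3, 0, 6, 2, 5, 4]
After 6 (swap(4, 3)): [1, 3, 0, 2, 6, 5, 4]
After 7 (reverse(3, 4)): [1, 3, 0, 6, 2, 5, 4]
After 8 (rotate_left(1, 3, k=2)): [1, 6, 3, 0, 2, 5, 4]
After 9 (swap(1, 0)): [6, 1, 3, 0, 2, 5, 4]
After 10 (rotate_left(3, 5, k=1)): [6, 1, 3, 2, 5, 0, 4]
After 11 (swap(6, 3)): [6, 1, 3, 4, 5, 0, 2]
After 12 (swap(3, 4)): [6, 1, 3, 5, 4, 0, 2]
After 13 (swap(3, 0)): [5, 1, 3, 6, 4, 0, 2]
After 14 (swap(3, 2)): [5, 1, 6, 3, 4, 0, 2]

Answer: 0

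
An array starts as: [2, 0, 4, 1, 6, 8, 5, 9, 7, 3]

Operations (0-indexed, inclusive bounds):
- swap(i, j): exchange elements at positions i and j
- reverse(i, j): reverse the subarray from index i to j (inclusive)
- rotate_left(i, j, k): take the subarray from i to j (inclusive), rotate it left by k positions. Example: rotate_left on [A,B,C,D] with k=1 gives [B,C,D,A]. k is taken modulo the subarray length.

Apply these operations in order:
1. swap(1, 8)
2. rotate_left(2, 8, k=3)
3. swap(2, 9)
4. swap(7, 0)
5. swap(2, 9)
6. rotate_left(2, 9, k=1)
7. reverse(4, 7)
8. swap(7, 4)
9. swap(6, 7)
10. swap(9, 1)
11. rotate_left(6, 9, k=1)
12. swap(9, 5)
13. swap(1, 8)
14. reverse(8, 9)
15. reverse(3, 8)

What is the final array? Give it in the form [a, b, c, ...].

After 1 (swap(1, 8)): [2, 7, 4, 1, 6, 8, 5, 9, 0, 3]
After 2 (rotate_left(2, 8, k=3)): [2, 7, 8, 5, 9, 0, 4, 1, 6, 3]
After 3 (swap(2, 9)): [2, 7, 3, 5, 9, 0, 4, 1, 6, 8]
After 4 (swap(7, 0)): [1, 7, 3, 5, 9, 0, 4, 2, 6, 8]
After 5 (swap(2, 9)): [1, 7, 8, 5, 9, 0, 4, 2, 6, 3]
After 6 (rotate_left(2, 9, k=1)): [1, 7, 5, 9, 0, 4, 2, 6, 3, 8]
After 7 (reverse(4, 7)): [1, 7, 5, 9, 6, 2, 4, 0, 3, 8]
After 8 (swap(7, 4)): [1, 7, 5, 9, 0, 2, 4, 6, 3, 8]
After 9 (swap(6, 7)): [1, 7, 5, 9, 0, 2, 6, 4, 3, 8]
After 10 (swap(9, 1)): [1, 8, 5, 9, 0, 2, 6, 4, 3, 7]
After 11 (rotate_left(6, 9, k=1)): [1, 8, 5, 9, 0, 2, 4, 3, 7, 6]
After 12 (swap(9, 5)): [1, 8, 5, 9, 0, 6, 4, 3, 7, 2]
After 13 (swap(1, 8)): [1, 7, 5, 9, 0, 6, 4, 3, 8, 2]
After 14 (reverse(8, 9)): [1, 7, 5, 9, 0, 6, 4, 3, 2, 8]
After 15 (reverse(3, 8)): [1, 7, 5, 2, 3, 4, 6, 0, 9, 8]

Answer: [1, 7, 5, 2, 3, 4, 6, 0, 9, 8]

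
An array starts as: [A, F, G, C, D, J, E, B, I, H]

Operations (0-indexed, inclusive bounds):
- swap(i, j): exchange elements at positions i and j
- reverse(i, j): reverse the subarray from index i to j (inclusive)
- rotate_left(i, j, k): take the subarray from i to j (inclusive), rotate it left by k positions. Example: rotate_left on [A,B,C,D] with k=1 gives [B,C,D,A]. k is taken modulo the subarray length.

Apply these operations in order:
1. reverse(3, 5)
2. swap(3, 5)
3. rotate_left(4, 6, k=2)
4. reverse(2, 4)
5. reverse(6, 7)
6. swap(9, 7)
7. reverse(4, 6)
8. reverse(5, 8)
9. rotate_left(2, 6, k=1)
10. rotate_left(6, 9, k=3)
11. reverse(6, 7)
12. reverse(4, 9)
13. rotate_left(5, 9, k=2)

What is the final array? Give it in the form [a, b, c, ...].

Answer: [A, F, C, B, D, E, H, I, G, J]

Derivation:
After 1 (reverse(3, 5)): [A, F, G, J, D, C, E, B, I, H]
After 2 (swap(3, 5)): [A, F, G, C, D, J, E, B, I, H]
After 3 (rotate_left(4, 6, k=2)): [A, F, G, C, E, D, J, B, I, H]
After 4 (reverse(2, 4)): [A, F, E, C, G, D, J, B, I, H]
After 5 (reverse(6, 7)): [A, F, E, C, G, D, B, J, I, H]
After 6 (swap(9, 7)): [A, F, E, C, G, D, B, H, I, J]
After 7 (reverse(4, 6)): [A, F, E, C, B, D, G, H, I, J]
After 8 (reverse(5, 8)): [A, F, E, C, B, I, H, G, D, J]
After 9 (rotate_left(2, 6, k=1)): [A, F, C, B, I, H, E, G, D, J]
After 10 (rotate_left(6, 9, k=3)): [A, F, C, B, I, H, J, E, G, D]
After 11 (reverse(6, 7)): [A, F, C, B, I, H, E, J, G, D]
After 12 (reverse(4, 9)): [A, F, C, B, D, G, J, E, H, I]
After 13 (rotate_left(5, 9, k=2)): [A, F, C, B, D, E, H, I, G, J]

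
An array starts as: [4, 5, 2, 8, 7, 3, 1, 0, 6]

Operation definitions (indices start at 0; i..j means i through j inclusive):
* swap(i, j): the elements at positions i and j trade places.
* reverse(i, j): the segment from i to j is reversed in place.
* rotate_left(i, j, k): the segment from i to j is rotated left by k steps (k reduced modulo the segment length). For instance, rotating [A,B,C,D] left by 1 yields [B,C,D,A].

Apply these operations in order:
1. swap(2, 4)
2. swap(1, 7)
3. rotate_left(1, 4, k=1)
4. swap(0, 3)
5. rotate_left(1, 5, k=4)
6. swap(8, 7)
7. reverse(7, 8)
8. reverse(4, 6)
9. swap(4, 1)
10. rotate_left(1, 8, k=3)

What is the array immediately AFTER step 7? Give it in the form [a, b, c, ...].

After 1 (swap(2, 4)): [4, 5, 7, 8, 2, 3, 1, 0, 6]
After 2 (swap(1, 7)): [4, 0, 7, 8, 2, 3, 1, 5, 6]
After 3 (rotate_left(1, 4, k=1)): [4, 7, 8, 2, 0, 3, 1, 5, 6]
After 4 (swap(0, 3)): [2, 7, 8, 4, 0, 3, 1, 5, 6]
After 5 (rotate_left(1, 5, k=4)): [2, 3, 7, 8, 4, 0, 1, 5, 6]
After 6 (swap(8, 7)): [2, 3, 7, 8, 4, 0, 1, 6, 5]
After 7 (reverse(7, 8)): [2, 3, 7, 8, 4, 0, 1, 5, 6]

Answer: [2, 3, 7, 8, 4, 0, 1, 5, 6]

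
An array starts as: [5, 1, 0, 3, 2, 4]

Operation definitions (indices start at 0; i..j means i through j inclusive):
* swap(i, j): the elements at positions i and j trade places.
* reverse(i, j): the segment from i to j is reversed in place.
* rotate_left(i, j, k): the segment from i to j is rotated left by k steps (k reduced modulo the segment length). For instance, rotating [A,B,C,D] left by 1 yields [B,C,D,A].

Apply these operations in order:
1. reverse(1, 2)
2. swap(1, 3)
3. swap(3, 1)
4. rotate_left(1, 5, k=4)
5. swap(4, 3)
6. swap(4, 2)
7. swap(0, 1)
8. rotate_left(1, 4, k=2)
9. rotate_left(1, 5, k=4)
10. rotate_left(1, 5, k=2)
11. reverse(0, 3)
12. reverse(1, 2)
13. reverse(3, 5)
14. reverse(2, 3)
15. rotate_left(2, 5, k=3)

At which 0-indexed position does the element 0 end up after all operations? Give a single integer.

After 1 (reverse(1, 2)): [5, 0, 1, 3, 2, 4]
After 2 (swap(1, 3)): [5, 3, 1, 0, 2, 4]
After 3 (swap(3, 1)): [5, 0, 1, 3, 2, 4]
After 4 (rotate_left(1, 5, k=4)): [5, 4, 0, 1, 3, 2]
After 5 (swap(4, 3)): [5, 4, 0, 3, 1, 2]
After 6 (swap(4, 2)): [5, 4, 1, 3, 0, 2]
After 7 (swap(0, 1)): [4, 5, 1, 3, 0, 2]
After 8 (rotate_left(1, 4, k=2)): [4, 3, 0, 5, 1, 2]
After 9 (rotate_left(1, 5, k=4)): [4, 2, 3, 0, 5, 1]
After 10 (rotate_left(1, 5, k=2)): [4, 0, 5, 1, 2, 3]
After 11 (reverse(0, 3)): [1, 5, 0, 4, 2, 3]
After 12 (reverse(1, 2)): [1, 0, 5, 4, 2, 3]
After 13 (reverse(3, 5)): [1, 0, 5, 3, 2, 4]
After 14 (reverse(2, 3)): [1, 0, 3, 5, 2, 4]
After 15 (rotate_left(2, 5, k=3)): [1, 0, 4, 3, 5, 2]

Answer: 1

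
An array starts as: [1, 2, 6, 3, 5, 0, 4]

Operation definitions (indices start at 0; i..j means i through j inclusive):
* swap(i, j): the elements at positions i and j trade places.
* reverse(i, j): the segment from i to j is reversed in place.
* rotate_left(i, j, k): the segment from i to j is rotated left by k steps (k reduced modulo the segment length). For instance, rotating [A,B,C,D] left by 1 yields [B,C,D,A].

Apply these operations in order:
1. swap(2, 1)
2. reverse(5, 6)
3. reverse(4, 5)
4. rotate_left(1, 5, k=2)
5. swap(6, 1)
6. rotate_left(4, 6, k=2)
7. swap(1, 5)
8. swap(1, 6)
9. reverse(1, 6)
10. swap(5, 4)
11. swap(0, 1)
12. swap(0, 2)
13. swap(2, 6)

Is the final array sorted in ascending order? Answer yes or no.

After 1 (swap(2, 1)): [1, 6, 2, 3, 5, 0, 4]
After 2 (reverse(5, 6)): [1, 6, 2, 3, 5, 4, 0]
After 3 (reverse(4, 5)): [1, 6, 2, 3, 4, 5, 0]
After 4 (rotate_left(1, 5, k=2)): [1, 3, 4, 5, 6, 2, 0]
After 5 (swap(6, 1)): [1, 0, 4, 5, 6, 2, 3]
After 6 (rotate_left(4, 6, k=2)): [1, 0, 4, 5, 3, 6, 2]
After 7 (swap(1, 5)): [1, 6, 4, 5, 3, 0, 2]
After 8 (swap(1, 6)): [1, 2, 4, 5, 3, 0, 6]
After 9 (reverse(1, 6)): [1, 6, 0, 3, 5, 4, 2]
After 10 (swap(5, 4)): [1, 6, 0, 3, 4, 5, 2]
After 11 (swap(0, 1)): [6, 1, 0, 3, 4, 5, 2]
After 12 (swap(0, 2)): [0, 1, 6, 3, 4, 5, 2]
After 13 (swap(2, 6)): [0, 1, 2, 3, 4, 5, 6]

Answer: yes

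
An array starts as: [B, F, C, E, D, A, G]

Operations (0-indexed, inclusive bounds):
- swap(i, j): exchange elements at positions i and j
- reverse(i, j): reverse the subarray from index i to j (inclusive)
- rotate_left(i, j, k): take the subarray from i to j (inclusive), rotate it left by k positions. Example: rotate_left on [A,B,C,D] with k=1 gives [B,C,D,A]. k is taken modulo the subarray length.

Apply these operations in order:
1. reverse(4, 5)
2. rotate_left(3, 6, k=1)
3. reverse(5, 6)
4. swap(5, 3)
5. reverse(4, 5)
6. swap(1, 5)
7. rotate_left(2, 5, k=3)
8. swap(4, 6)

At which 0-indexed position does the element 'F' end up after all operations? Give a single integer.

Answer: 2

Derivation:
After 1 (reverse(4, 5)): [B, F, C, E, A, D, G]
After 2 (rotate_left(3, 6, k=1)): [B, F, C, A, D, G, E]
After 3 (reverse(5, 6)): [B, F, C, A, D, E, G]
After 4 (swap(5, 3)): [B, F, C, E, D, A, G]
After 5 (reverse(4, 5)): [B, F, C, E, A, D, G]
After 6 (swap(1, 5)): [B, D, C, E, A, F, G]
After 7 (rotate_left(2, 5, k=3)): [B, D, F, C, E, A, G]
After 8 (swap(4, 6)): [B, D, F, C, G, A, E]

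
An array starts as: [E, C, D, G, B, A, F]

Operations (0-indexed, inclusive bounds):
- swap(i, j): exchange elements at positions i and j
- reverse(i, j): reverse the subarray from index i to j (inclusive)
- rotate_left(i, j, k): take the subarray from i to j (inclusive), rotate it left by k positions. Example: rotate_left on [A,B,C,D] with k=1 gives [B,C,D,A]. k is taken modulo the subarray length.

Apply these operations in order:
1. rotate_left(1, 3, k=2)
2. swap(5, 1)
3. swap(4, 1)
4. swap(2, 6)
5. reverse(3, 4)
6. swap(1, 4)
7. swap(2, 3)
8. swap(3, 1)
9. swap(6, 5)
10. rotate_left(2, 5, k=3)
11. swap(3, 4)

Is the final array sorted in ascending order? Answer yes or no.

After 1 (rotate_left(1, 3, k=2)): [E, G, C, D, B, A, F]
After 2 (swap(5, 1)): [E, A, C, D, B, G, F]
After 3 (swap(4, 1)): [E, B, C, D, A, G, F]
After 4 (swap(2, 6)): [E, B, F, D, A, G, C]
After 5 (reverse(3, 4)): [E, B, F, A, D, G, C]
After 6 (swap(1, 4)): [E, D, F, A, B, G, C]
After 7 (swap(2, 3)): [E, D, A, F, B, G, C]
After 8 (swap(3, 1)): [E, F, A, D, B, G, C]
After 9 (swap(6, 5)): [E, F, A, D, B, C, G]
After 10 (rotate_left(2, 5, k=3)): [E, F, C, A, D, B, G]
After 11 (swap(3, 4)): [E, F, C, D, A, B, G]

Answer: no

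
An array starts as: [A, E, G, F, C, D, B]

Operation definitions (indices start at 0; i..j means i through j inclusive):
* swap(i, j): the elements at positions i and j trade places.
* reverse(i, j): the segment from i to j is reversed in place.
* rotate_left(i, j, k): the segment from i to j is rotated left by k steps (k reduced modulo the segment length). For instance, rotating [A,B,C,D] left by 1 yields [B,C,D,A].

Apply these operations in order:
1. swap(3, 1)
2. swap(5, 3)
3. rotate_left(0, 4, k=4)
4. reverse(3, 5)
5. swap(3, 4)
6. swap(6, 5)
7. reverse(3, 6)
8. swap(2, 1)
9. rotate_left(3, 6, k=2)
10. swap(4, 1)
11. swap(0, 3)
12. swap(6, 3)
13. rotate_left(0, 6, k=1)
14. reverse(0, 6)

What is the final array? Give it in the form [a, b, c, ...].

Answer: [E, C, G, F, B, A, D]

Derivation:
After 1 (swap(3, 1)): [A, F, G, E, C, D, B]
After 2 (swap(5, 3)): [A, F, G, D, C, E, B]
After 3 (rotate_left(0, 4, k=4)): [C, A, F, G, D, E, B]
After 4 (reverse(3, 5)): [C, A, F, E, D, G, B]
After 5 (swap(3, 4)): [C, A, F, D, E, G, B]
After 6 (swap(6, 5)): [C, A, F, D, E, B, G]
After 7 (reverse(3, 6)): [C, A, F, G, B, E, D]
After 8 (swap(2, 1)): [C, F, A, G, B, E, D]
After 9 (rotate_left(3, 6, k=2)): [C, F, A, E, D, G, B]
After 10 (swap(4, 1)): [C, D, A, E, F, G, B]
After 11 (swap(0, 3)): [E, D, A, C, F, G, B]
After 12 (swap(6, 3)): [E, D, A, B, F, G, C]
After 13 (rotate_left(0, 6, k=1)): [D, A, B, F, G, C, E]
After 14 (reverse(0, 6)): [E, C, G, F, B, A, D]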